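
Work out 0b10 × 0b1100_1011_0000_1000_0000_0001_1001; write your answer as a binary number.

0b11001011000010000000000110010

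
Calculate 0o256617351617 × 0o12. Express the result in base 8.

0o3323632441626

Multiply each base-8 digit by 10, carrying:
  7×10 = 70 → write 6 carry 8
  1×10+8 = 18 → write 2 carry 2
  6×10+2 = 62 → write 6 carry 7
  1×10+7 = 17 → write 1 carry 2
  5×10+2 = 52 → write 4 carry 6
  3×10+6 = 36 → write 4 carry 4
  7×10+4 = 74 → write 2 carry 9
  1×10+9 = 19 → write 3 carry 2
  6×10+2 = 62 → write 6 carry 7
  6×10+7 = 67 → write 3 carry 8
  5×10+8 = 58 → write 2 carry 7
  2×10+7 = 27 → write 3 carry 3
  remaining carry: 3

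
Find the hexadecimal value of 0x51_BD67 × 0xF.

0x4CA1909

Multiply each base-16 digit by 15, carrying:
  7×15 = 105 → write 9 carry 6
  6×15+6 = 96 → write 0 carry 6
  D×15+6 = 201 → write 9 carry 12
  B×15+12 = 177 → write 1 carry 11
  1×15+11 = 26 → write A carry 1
  5×15+1 = 76 → write C carry 4
  remaining carry: 4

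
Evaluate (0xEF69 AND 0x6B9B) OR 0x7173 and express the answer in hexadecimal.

0x7B7B

0xEF69 AND 0x6B9B = 0x6B09.
Then OR with 0x7173.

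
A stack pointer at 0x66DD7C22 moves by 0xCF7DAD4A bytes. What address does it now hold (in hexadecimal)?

Add column by column in base 16, right to left:
  2+A = C
  2+4 = 6
  C+D = 9 carry 1
  7+A+1 = 2 carry 1
  D+D+1 = B carry 1
  D+7+1 = 5 carry 1
  6+F+1 = 6 carry 1
  6+C+1 = 3 carry 1
  final carry 1

0x1365B296C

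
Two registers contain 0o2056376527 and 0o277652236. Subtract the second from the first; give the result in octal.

Subtract column by column in base 8:
  7-6 → 1
  2-3 → 7 (borrow)
  5-2-1 → 2
  6-2 → 4
  7-5 → 2
  3-6 → 5 (borrow)
  6-7-1 → 6 (borrow)
  5-7-1 → 5 (borrow)
  0-2-1 → 5 (borrow)
  2-0-1 → 1

0o1556524271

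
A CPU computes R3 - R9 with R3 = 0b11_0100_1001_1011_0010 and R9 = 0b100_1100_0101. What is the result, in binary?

Subtract column by column in base 2:
  0-1 → 1 (borrow)
  1-0-1 → 0
  0-1 → 1 (borrow)
  0-0-1 → 1 (borrow)
  1-0-1 → 0
  1-0 → 1
  0-1 → 1 (borrow)
  1-1-1 → 1 (borrow)
  1-0-1 → 0
  0-0 → 0
  0-1 → 1 (borrow)
  1-0-1 → 0
  0-0 → 0
  0-0 → 0
  1-0 → 1
  0-0 → 0
  1-0 → 1
  1-0 → 1

0b110100010011101101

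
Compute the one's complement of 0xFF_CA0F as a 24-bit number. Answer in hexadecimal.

Each hex digit d becomes F−d:
  F→0, F→0, C→3, A→5, 0→F, F→0

0x0035F0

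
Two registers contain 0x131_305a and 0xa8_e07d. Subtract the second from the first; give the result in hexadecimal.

Subtract column by column in base 16:
  a-d → d (borrow)
  5-7-1 → d (borrow)
  0-0-1 → f (borrow)
  3-e-1 → 4 (borrow)
  1-8-1 → 8 (borrow)
  3-a-1 → 8 (borrow)
  1-0-1 → 0

0x884fdd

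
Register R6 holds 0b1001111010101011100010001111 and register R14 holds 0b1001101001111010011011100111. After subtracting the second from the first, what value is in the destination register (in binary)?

Subtract column by column in base 2:
  1-1 → 0
  1-1 → 0
  1-1 → 0
  1-0 → 1
  0-0 → 0
  0-1 → 1 (borrow)
  0-1-1 → 0 (borrow)
  1-1-1 → 1 (borrow)
  0-0-1 → 1 (borrow)
  0-1-1 → 0 (borrow)
  0-1-1 → 0 (borrow)
  1-0-1 → 0
  1-0 → 1
  1-1 → 0
  0-0 → 0
  1-1 → 0
  0-1 → 1 (borrow)
  1-1-1 → 1 (borrow)
  0-1-1 → 0 (borrow)
  1-0-1 → 0
  0-0 → 0
  1-1 → 0
  1-0 → 1
  1-1 → 0
  1-1 → 0
  0-0 → 0
  0-0 → 0
  1-1 → 0

0b10000110001000110101000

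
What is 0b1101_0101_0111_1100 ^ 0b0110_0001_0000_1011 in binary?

XOR bit by bit (1 where the bits differ):
  1101010101111100
^ 0110000100001011
= 1011010001110111

0b1011010001110111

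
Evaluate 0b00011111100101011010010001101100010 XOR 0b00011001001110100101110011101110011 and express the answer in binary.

0b00000110101011111111100010000010001

XOR bit by bit (1 where the bits differ):
  00011111100101011010010001101100010
^ 00011001001110100101110011101110011
= 00000110101011111111100010000010001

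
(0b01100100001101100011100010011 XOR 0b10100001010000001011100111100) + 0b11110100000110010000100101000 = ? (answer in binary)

0b110111001100011111000101010111

First 0b01100100001101100011100010011 XOR 0b10100001010000001011100111100 = 0b11000101011101101000000101111.
Add column by column in base 2, right to left:
  1+0 = 1
  1+0 = 1
  1+0 = 1
  1+1 = 0 carry 1
  0+0+1 = 1
  1+1 = 0 carry 1
  0+0+1 = 1
  0+0 = 0
  0+1 = 1
  0+0 = 0
  0+0 = 0
  0+0 = 0
  1+0 = 1
  0+1 = 1
  1+0 = 1
  1+0 = 1
  0+1 = 1
  1+1 = 0 carry 1
  1+0+1 = 0 carry 1
  1+0+1 = 0 carry 1
  0+0+1 = 1
  1+0 = 1
  0+0 = 0
  1+1 = 0 carry 1
  0+0+1 = 1
  0+1 = 1
  0+1 = 1
  1+1 = 0 carry 1
  1+1+1 = 1 carry 1
  final carry 1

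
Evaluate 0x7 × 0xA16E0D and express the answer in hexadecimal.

Multiply each base-16 digit by 7, carrying:
  D×7 = 91 → write B carry 5
  0×7+5 = 5 → write 5
  E×7 = 98 → write 2 carry 6
  6×7+6 = 48 → write 0 carry 3
  1×7+3 = 10 → write A
  A×7 = 70 → write 6 carry 4
  remaining carry: 4

0x46A025B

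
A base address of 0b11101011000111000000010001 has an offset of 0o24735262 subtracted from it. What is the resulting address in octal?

0b11101011000111000000010001 = 0o353070021 in octal.
Subtract column by column in base 8:
  1-2 → 7 (borrow)
  2-6-1 → 3 (borrow)
  0-2-1 → 5 (borrow)
  0-5-1 → 2 (borrow)
  7-3-1 → 3
  0-7 → 1 (borrow)
  3-4-1 → 6 (borrow)
  5-2-1 → 2
  3-0 → 3

0o326132537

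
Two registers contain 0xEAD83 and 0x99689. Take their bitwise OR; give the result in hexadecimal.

0xFBF8B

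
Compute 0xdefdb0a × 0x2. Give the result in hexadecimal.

Multiply each base-16 digit by 2, carrying:
  a×2 = 20 → write 4 carry 1
  0×2+1 = 1 → write 1
  b×2 = 22 → write 6 carry 1
  d×2+1 = 27 → write b carry 1
  f×2+1 = 31 → write f carry 1
  e×2+1 = 29 → write d carry 1
  d×2+1 = 27 → write b carry 1
  remaining carry: 1

0x1bdfb614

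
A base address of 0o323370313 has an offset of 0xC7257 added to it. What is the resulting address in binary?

0b11010110100110001100100010

0o323370313 = 0b11010011011111000011001011 in binary.
0xC7257 = 0b11000111001001010111 in binary.
Add column by column in base 2, right to left:
  1+1 = 0 carry 1
  1+1+1 = 1 carry 1
  0+1+1 = 0 carry 1
  1+0+1 = 0 carry 1
  0+1+1 = 0 carry 1
  0+0+1 = 1
  1+1 = 0 carry 1
  1+0+1 = 0 carry 1
  0+0+1 = 1
  0+1 = 1
  0+0 = 0
  0+0 = 0
  1+1 = 0 carry 1
  1+1+1 = 1 carry 1
  1+1+1 = 1 carry 1
  1+0+1 = 0 carry 1
  1+0+1 = 0 carry 1
  0+0+1 = 1
  1+1 = 0 carry 1
  1+1+1 = 1 carry 1
  0+0+1 = 1
  0+0 = 0
  1+0 = 1
  0+0 = 0
  1+0 = 1
  1+0 = 1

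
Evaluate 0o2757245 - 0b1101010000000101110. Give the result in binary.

0o2757245 = 0b10111101111010100101 in binary.
Subtract column by column in base 2:
  1-0 → 1
  0-1 → 1 (borrow)
  1-1-1 → 1 (borrow)
  0-1-1 → 0 (borrow)
  0-0-1 → 1 (borrow)
  1-1-1 → 1 (borrow)
  0-0-1 → 1 (borrow)
  1-0-1 → 0
  0-0 → 0
  1-0 → 1
  1-0 → 1
  1-0 → 1
  1-0 → 1
  0-1 → 1 (borrow)
  1-0-1 → 0
  1-1 → 0
  1-0 → 1
  1-1 → 0
  0-1 → 1 (borrow)
  1-0-1 → 0

0b1010011111001110111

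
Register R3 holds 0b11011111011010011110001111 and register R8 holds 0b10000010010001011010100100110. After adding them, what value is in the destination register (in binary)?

0b10011110001100101110010110101

Add column by column in base 2, right to left:
  1+0 = 1
  1+1 = 0 carry 1
  1+1+1 = 1 carry 1
  1+0+1 = 0 carry 1
  0+0+1 = 1
  0+1 = 1
  0+0 = 0
  1+0 = 1
  1+1 = 0 carry 1
  1+0+1 = 0 carry 1
  1+1+1 = 1 carry 1
  0+0+1 = 1
  0+1 = 1
  1+1 = 0 carry 1
  0+0+1 = 1
  1+1 = 0 carry 1
  1+0+1 = 0 carry 1
  0+0+1 = 1
  1+0 = 1
  1+1 = 0 carry 1
  1+0+1 = 0 carry 1
  1+0+1 = 0 carry 1
  1+1+1 = 1 carry 1
  0+0+1 = 1
  1+0 = 1
  1+0 = 1
  0+0 = 0
  0+0 = 0
  0+1 = 1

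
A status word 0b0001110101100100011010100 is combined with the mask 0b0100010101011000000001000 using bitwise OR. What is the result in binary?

0b0101110101111100011011100

OR bit by bit (1 where either bit is 1):
  0001110101100100011010100
| 0100010101011000000001000
= 0101110101111100011011100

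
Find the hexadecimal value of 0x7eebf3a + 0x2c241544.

0x3412d47e

Add column by column in base 16, right to left:
  a+4 = e
  3+4 = 7
  f+5 = 4 carry 1
  b+1+1 = d
  e+4 = 2 carry 1
  e+2+1 = 1 carry 1
  7+c+1 = 4 carry 1
  0+2+1 = 3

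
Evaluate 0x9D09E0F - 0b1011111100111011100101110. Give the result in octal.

0o1024423341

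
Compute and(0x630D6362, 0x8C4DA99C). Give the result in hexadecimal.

0x000D2100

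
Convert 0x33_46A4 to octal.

Expand each hex digit to 4 bits: 3=0011 3=0011 4=0100 6=0110 A=1010 4=0100.
Group the bits in threes: 001 100 110 100 011 010 100 100 → 14643244.

0o14643244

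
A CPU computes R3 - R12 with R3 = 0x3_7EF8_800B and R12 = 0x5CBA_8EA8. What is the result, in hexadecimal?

Subtract column by column in base 16:
  B-8 → 3
  0-A → 6 (borrow)
  0-E-1 → 1 (borrow)
  8-8-1 → F (borrow)
  8-A-1 → D (borrow)
  F-B-1 → 3
  E-C → 2
  7-5 → 2
  3-0 → 3

0x3223DF163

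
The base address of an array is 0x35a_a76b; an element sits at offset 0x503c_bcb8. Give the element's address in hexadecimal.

0x53976423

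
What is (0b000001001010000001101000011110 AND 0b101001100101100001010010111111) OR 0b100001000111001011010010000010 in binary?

0b100001000111001011010010011110

0b000001001010000001101000011110 AND 0b101001100101100001010010111111 = 0b000001000000000001000000011110.
Then OR with 0b100001000111001011010010000010.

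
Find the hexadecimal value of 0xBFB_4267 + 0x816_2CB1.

Add column by column in base 16, right to left:
  7+1 = 8
  6+B = 1 carry 1
  2+C+1 = F
  4+2 = 6
  B+6 = 1 carry 1
  F+1+1 = 1 carry 1
  B+8+1 = 4 carry 1
  final carry 1

0x14116F18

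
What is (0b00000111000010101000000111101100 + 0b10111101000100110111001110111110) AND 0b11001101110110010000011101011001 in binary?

Add column by column in base 2, right to left:
  0+0 = 0
  0+1 = 1
  1+1 = 0 carry 1
  1+1+1 = 1 carry 1
  0+1+1 = 0 carry 1
  1+1+1 = 1 carry 1
  1+0+1 = 0 carry 1
  1+1+1 = 1 carry 1
  1+1+1 = 1 carry 1
  0+1+1 = 0 carry 1
  0+0+1 = 1
  0+0 = 0
  0+1 = 1
  0+1 = 1
  0+1 = 1
  1+0 = 1
  0+1 = 1
  1+1 = 0 carry 1
  0+0+1 = 1
  1+0 = 1
  0+1 = 1
  0+0 = 0
  0+0 = 0
  0+0 = 0
  1+1 = 0 carry 1
  1+0+1 = 0 carry 1
  1+1+1 = 1 carry 1
  0+1+1 = 0 carry 1
  0+1+1 = 0 carry 1
  0+1+1 = 0 carry 1
  0+0+1 = 1
  0+1 = 1
Sum = 0b11000100000111011111010110101010; now AND with 0b11001101110110010000011101011001:
  11000100000111011111010110101010
& 11001101110110010000011101011001
= 11000100000110010000010100001000

0b11000100000110010000010100001000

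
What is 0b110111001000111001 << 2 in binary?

0b11011100100011100100

Left shift by 2: append 2 zero bits.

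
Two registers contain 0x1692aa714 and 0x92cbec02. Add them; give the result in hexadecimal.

0x1fbf69316

Add column by column in base 16, right to left:
  4+2 = 6
  1+0 = 1
  7+c = 3 carry 1
  a+e+1 = 9 carry 1
  a+b+1 = 6 carry 1
  2+c+1 = f
  9+2 = b
  6+9 = f
  1+0 = 1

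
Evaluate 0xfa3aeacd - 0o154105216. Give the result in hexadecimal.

0o154105216 = 0x1b08a8e in hexadecimal.
Subtract column by column in base 16:
  d-e → f (borrow)
  c-8-1 → 3
  a-a → 0
  e-8 → 6
  a-0 → a
  3-b → 8 (borrow)
  a-1-1 → 8
  f-0 → f

0xf88a603f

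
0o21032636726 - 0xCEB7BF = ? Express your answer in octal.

0xCEB7BF = 0o63533677 in octal.
Subtract column by column in base 8:
  6-7 → 7 (borrow)
  2-7-1 → 2 (borrow)
  7-6-1 → 0
  6-3 → 3
  3-3 → 0
  6-5 → 1
  2-3 → 7 (borrow)
  3-6-1 → 4 (borrow)
  0-0-1 → 7 (borrow)
  1-0-1 → 0
  2-0 → 2

0o20747103027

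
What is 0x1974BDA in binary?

Expand each hex digit to 4 bits: 1=0001 9=1001 7=0111 4=0100 B=1011 D=1101 A=1010.

0b1100101110100101111011010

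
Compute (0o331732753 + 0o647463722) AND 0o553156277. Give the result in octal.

Add column by column in base 8, right to left:
  3+2 = 5
  5+2 = 7
  7+7 = 6 carry 1
  2+3+1 = 6
  3+6 = 1 carry 1
  7+4+1 = 4 carry 1
  1+7+1 = 1 carry 1
  3+4+1 = 0 carry 1
  3+6+1 = 2 carry 1
  final carry 1
Sum = 0o1201416675; now AND with 0o553156277:
  1&0=0, 2&5=0, 0&5=0, 1&3=1, 4&1=0, 1&5=1, 6&6=6, 6&2=2, 7&7=7, 5&7=5

0o1016275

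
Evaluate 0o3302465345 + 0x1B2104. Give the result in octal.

0x1B2104 = 0o6620404 in octal.
Add column by column in base 8, right to left:
  5+4 = 1 carry 1
  4+0+1 = 5
  3+4 = 7
  5+0 = 5
  6+2 = 0 carry 1
  4+6+1 = 3 carry 1
  2+6+1 = 1 carry 1
  0+0+1 = 1
  3+0 = 3
  3+0 = 3

0o3311305751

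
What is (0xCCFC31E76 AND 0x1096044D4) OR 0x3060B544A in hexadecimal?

0xCCFC31E76 AND 0x1096044D4 = 0x009400454.
Then OR with 0x3060B544A.

0x30F4B545E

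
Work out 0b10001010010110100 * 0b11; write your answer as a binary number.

0b110011111000011100

Multiply each base-2 digit by 3, carrying:
  0×3 = 0 → write 0
  0×3 = 0 → write 0
  1×3 = 3 → write 1 carry 1
  0×3+1 = 1 → write 1
  1×3 = 3 → write 1 carry 1
  1×3+1 = 4 → write 0 carry 2
  0×3+2 = 2 → write 0 carry 1
  1×3+1 = 4 → write 0 carry 2
  0×3+2 = 2 → write 0 carry 1
  0×3+1 = 1 → write 1
  1×3 = 3 → write 1 carry 1
  0×3+1 = 1 → write 1
  1×3 = 3 → write 1 carry 1
  0×3+1 = 1 → write 1
  0×3 = 0 → write 0
  0×3 = 0 → write 0
  1×3 = 3 → write 1 carry 1
  remaining carry: 1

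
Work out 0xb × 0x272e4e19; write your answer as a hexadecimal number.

Multiply each base-16 digit by 11, carrying:
  9×11 = 99 → write 3 carry 6
  1×11+6 = 17 → write 1 carry 1
  e×11+1 = 155 → write b carry 9
  4×11+9 = 53 → write 5 carry 3
  e×11+3 = 157 → write d carry 9
  2×11+9 = 31 → write f carry 1
  7×11+1 = 78 → write e carry 4
  2×11+4 = 26 → write a carry 1
  remaining carry: 1

0x1aefd5b13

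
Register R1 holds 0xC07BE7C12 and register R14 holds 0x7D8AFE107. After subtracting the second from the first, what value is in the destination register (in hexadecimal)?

Subtract column by column in base 16:
  2-7 → B (borrow)
  1-0-1 → 0
  C-1 → B
  7-E → 9 (borrow)
  E-F-1 → E (borrow)
  B-A-1 → 0
  7-8 → F (borrow)
  0-D-1 → 2 (borrow)
  C-7-1 → 4

0x42F0E9B0B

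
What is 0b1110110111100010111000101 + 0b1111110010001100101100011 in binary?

0b11110101001101111100101000

Add column by column in base 2, right to left:
  1+1 = 0 carry 1
  0+1+1 = 0 carry 1
  1+0+1 = 0 carry 1
  0+0+1 = 1
  0+0 = 0
  0+1 = 1
  1+1 = 0 carry 1
  1+0+1 = 0 carry 1
  1+1+1 = 1 carry 1
  0+0+1 = 1
  1+0 = 1
  0+1 = 1
  0+1 = 1
  0+0 = 0
  1+0 = 1
  1+0 = 1
  1+1 = 0 carry 1
  1+0+1 = 0 carry 1
  0+0+1 = 1
  1+1 = 0 carry 1
  1+1+1 = 1 carry 1
  0+1+1 = 0 carry 1
  1+1+1 = 1 carry 1
  1+1+1 = 1 carry 1
  1+1+1 = 1 carry 1
  final carry 1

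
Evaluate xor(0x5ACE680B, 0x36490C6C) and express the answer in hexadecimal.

XOR each hex digit independently (no carries):
  5^3=6, A^6=C, C^4=8, E^9=7, 6^0=6, 8^C=4, 0^6=6, B^C=7

0x6C876467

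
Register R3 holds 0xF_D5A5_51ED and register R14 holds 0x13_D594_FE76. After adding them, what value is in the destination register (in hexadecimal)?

Add column by column in base 16, right to left:
  D+6 = 3 carry 1
  E+7+1 = 6 carry 1
  1+E+1 = 0 carry 1
  5+F+1 = 5 carry 1
  5+4+1 = A
  A+9 = 3 carry 1
  5+5+1 = B
  D+D = A carry 1
  F+3+1 = 3 carry 1
  0+1+1 = 2

0x23AB3A5063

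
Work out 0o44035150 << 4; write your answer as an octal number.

4 bits is not a whole number of base-8 digits; in binary: 100100000011101001101000 << 4 = 1001000000111010011010000000.

0o1100723200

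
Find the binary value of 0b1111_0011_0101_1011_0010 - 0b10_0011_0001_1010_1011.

0b11010000010000000111

Subtract column by column in base 2:
  0-1 → 1 (borrow)
  1-1-1 → 1 (borrow)
  0-0-1 → 1 (borrow)
  0-1-1 → 0 (borrow)
  1-0-1 → 0
  1-1 → 0
  0-0 → 0
  1-1 → 0
  1-1 → 0
  0-0 → 0
  1-0 → 1
  0-0 → 0
  1-1 → 0
  1-1 → 0
  0-0 → 0
  0-0 → 0
  1-0 → 1
  1-1 → 0
  1-0 → 1
  1-0 → 1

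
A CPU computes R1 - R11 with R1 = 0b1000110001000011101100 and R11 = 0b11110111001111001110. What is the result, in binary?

Subtract column by column in base 2:
  0-0 → 0
  0-1 → 1 (borrow)
  1-1-1 → 1 (borrow)
  1-1-1 → 1 (borrow)
  0-0-1 → 1 (borrow)
  1-0-1 → 0
  1-1 → 0
  1-1 → 0
  0-1 → 1 (borrow)
  0-1-1 → 0 (borrow)
  0-0-1 → 1 (borrow)
  0-0-1 → 1 (borrow)
  1-1-1 → 1 (borrow)
  0-1-1 → 0 (borrow)
  0-1-1 → 0 (borrow)
  0-0-1 → 1 (borrow)
  1-1-1 → 1 (borrow)
  1-1-1 → 1 (borrow)
  0-1-1 → 0 (borrow)
  0-1-1 → 0 (borrow)
  0-0-1 → 1 (borrow)
  1-0-1 → 0

0b100111001110100011110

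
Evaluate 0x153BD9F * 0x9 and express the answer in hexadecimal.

0xBF1AA97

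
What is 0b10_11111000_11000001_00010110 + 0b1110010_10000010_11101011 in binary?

0b11011010110100010000000001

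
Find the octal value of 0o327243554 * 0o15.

Multiply each base-8 digit by 13, carrying:
  4×13 = 52 → write 4 carry 6
  5×13+6 = 71 → write 7 carry 8
  5×13+8 = 73 → write 1 carry 9
  3×13+9 = 48 → write 0 carry 6
  4×13+6 = 58 → write 2 carry 7
  2×13+7 = 33 → write 1 carry 4
  7×13+4 = 95 → write 7 carry 11
  2×13+11 = 37 → write 5 carry 4
  3×13+4 = 43 → write 3 carry 5
  remaining carry: 5

0o5357120174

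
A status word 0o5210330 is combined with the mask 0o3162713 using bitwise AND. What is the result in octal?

AND each oct digit independently (no carries):
  5&3=1, 2&1=0, 1&6=0, 0&2=0, 3&7=3, 3&1=1, 0&3=0

0o1000310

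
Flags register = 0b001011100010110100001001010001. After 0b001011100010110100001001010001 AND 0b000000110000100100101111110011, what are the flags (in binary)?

AND bit by bit (1 only where both bits are 1):
  001011100010110100001001010001
& 000000110000100100101111110011
= 000000100000100100001001010001

0b000000100000100100001001010001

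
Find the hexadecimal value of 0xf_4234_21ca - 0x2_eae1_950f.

Subtract column by column in base 16:
  a-f → b (borrow)
  c-0-1 → b
  1-5 → c (borrow)
  2-9-1 → 8 (borrow)
  4-1-1 → 2
  3-e → 5 (borrow)
  2-a-1 → 7 (borrow)
  4-e-1 → 5 (borrow)
  f-2-1 → c

0xc57528cbb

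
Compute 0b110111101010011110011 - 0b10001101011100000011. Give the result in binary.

0b100101111110111110000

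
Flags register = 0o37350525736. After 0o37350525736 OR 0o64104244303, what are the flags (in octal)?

OR each oct digit independently (no carries):
  3|6=7, 7|4=7, 3|1=3, 5|0=5, 0|4=4, 5|2=7, 2|4=6, 5|4=5, 7|3=7, 3|0=3, 6|3=7

0o77354765737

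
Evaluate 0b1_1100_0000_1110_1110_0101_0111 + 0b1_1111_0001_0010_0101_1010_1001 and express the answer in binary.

0b11101100100001010000000000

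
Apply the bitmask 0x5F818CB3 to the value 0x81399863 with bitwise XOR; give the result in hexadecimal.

XOR each hex digit independently (no carries):
  8^5=D, 1^F=E, 3^8=B, 9^1=8, 9^8=1, 8^C=4, 6^B=D, 3^3=0

0xDEB814D0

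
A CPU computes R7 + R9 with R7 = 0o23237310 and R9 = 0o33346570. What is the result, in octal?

0o56606100

Add column by column in base 8, right to left:
  0+0 = 0
  1+7 = 0 carry 1
  3+5+1 = 1 carry 1
  7+6+1 = 6 carry 1
  3+4+1 = 0 carry 1
  2+3+1 = 6
  3+3 = 6
  2+3 = 5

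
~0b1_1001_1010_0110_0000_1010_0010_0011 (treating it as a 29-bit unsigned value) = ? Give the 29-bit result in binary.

0b00110010110011111010111011100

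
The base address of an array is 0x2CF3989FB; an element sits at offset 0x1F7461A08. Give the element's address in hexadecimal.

Add column by column in base 16, right to left:
  B+8 = 3 carry 1
  F+0+1 = 0 carry 1
  9+A+1 = 4 carry 1
  8+1+1 = A
  9+6 = F
  3+4 = 7
  F+7 = 6 carry 1
  C+F+1 = C carry 1
  2+1+1 = 4

0x4C67FA403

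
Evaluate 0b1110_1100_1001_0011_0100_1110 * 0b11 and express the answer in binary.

0b10110001011011100111101010

Multiply each base-2 digit by 3, carrying:
  0×3 = 0 → write 0
  1×3 = 3 → write 1 carry 1
  1×3+1 = 4 → write 0 carry 2
  1×3+2 = 5 → write 1 carry 2
  0×3+2 = 2 → write 0 carry 1
  0×3+1 = 1 → write 1
  1×3 = 3 → write 1 carry 1
  0×3+1 = 1 → write 1
  1×3 = 3 → write 1 carry 1
  1×3+1 = 4 → write 0 carry 2
  0×3+2 = 2 → write 0 carry 1
  0×3+1 = 1 → write 1
  1×3 = 3 → write 1 carry 1
  0×3+1 = 1 → write 1
  0×3 = 0 → write 0
  1×3 = 3 → write 1 carry 1
  0×3+1 = 1 → write 1
  0×3 = 0 → write 0
  1×3 = 3 → write 1 carry 1
  1×3+1 = 4 → write 0 carry 2
  0×3+2 = 2 → write 0 carry 1
  1×3+1 = 4 → write 0 carry 2
  1×3+2 = 5 → write 1 carry 2
  1×3+2 = 5 → write 1 carry 2
  remaining carry: 10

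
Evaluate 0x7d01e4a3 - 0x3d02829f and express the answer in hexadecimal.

0x3fff6204

Subtract column by column in base 16:
  3-f → 4 (borrow)
  a-9-1 → 0
  4-2 → 2
  e-8 → 6
  1-2 → f (borrow)
  0-0-1 → f (borrow)
  d-d-1 → f (borrow)
  7-3-1 → 3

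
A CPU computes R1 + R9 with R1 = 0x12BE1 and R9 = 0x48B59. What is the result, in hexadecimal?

Add column by column in base 16, right to left:
  1+9 = A
  E+5 = 3 carry 1
  B+B+1 = 7 carry 1
  2+8+1 = B
  1+4 = 5

0x5B73A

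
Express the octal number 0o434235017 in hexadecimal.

0x4713A0F

Each octal digit is 3 bits: 4=100 3=011 4=100 2=010 3=011 5=101 0=000 1=001 7=111.
Group the bits into nibbles: 0100 0111 0001 0011 1010 0000 1111 → 4713A0F.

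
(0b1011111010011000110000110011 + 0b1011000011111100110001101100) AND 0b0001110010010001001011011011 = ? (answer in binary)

Add column by column in base 2, right to left:
  1+0 = 1
  1+0 = 1
  0+1 = 1
  0+1 = 1
  1+0 = 1
  1+1 = 0 carry 1
  0+1+1 = 0 carry 1
  0+0+1 = 1
  0+0 = 0
  0+0 = 0
  1+1 = 0 carry 1
  1+1+1 = 1 carry 1
  0+0+1 = 1
  0+0 = 0
  0+1 = 1
  1+1 = 0 carry 1
  1+1+1 = 1 carry 1
  0+1+1 = 0 carry 1
  0+1+1 = 0 carry 1
  1+1+1 = 1 carry 1
  0+0+1 = 1
  1+0 = 1
  1+0 = 1
  1+0 = 1
  1+1 = 0 carry 1
  1+1+1 = 1 carry 1
  0+0+1 = 1
  1+1 = 0 carry 1
  final carry 1
Sum = 0b10110111110010101100010011111; now AND with 0b0001110010010001001011011011:
  10110111110010101100010011111
& 00001110010010001001011011011
= 00000110010010001000010011011

0b110010010001000010011011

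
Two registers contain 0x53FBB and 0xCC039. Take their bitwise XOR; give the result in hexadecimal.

0x9FF82

XOR each hex digit independently (no carries):
  5^C=9, 3^C=F, F^0=F, B^3=8, B^9=2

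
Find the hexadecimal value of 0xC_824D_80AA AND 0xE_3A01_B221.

AND each hex digit independently (no carries):
  C&E=C, 8&3=0, 2&A=2, 4&0=0, D&1=1, 8&B=8, 0&2=0, A&2=2, A&1=0

0xC02018020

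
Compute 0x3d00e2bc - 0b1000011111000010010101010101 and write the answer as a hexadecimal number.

0x3484bd67

0b1000011111000010010101010101 = 0x87c2555 in hexadecimal.
Subtract column by column in base 16:
  c-5 → 7
  b-5 → 6
  2-5 → d (borrow)
  e-2-1 → b
  0-c → 4 (borrow)
  0-7-1 → 8 (borrow)
  d-8-1 → 4
  3-0 → 3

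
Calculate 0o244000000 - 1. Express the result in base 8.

0o243777777

The trailing 6 digits are 0, so subtracting 1 borrows through: they become 7 and the next digit up decrements.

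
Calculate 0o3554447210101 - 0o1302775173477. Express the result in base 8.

Subtract column by column in base 8:
  1-7 → 2 (borrow)
  0-7-1 → 0 (borrow)
  1-4-1 → 4 (borrow)
  0-3-1 → 4 (borrow)
  1-7-1 → 1 (borrow)
  2-1-1 → 0
  7-5 → 2
  4-7 → 5 (borrow)
  4-7-1 → 4 (borrow)
  4-2-1 → 1
  5-0 → 5
  5-3 → 2
  3-1 → 2

0o2251452014402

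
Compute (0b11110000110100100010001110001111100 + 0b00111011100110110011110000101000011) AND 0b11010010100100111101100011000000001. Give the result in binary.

0b10101100010000000001

Add column by column in base 2, right to left:
  0+1 = 1
  0+1 = 1
  1+0 = 1
  1+0 = 1
  1+0 = 1
  1+0 = 1
  1+1 = 0 carry 1
  0+0+1 = 1
  0+1 = 1
  0+0 = 0
  1+0 = 1
  1+0 = 1
  1+0 = 1
  0+1 = 1
  0+1 = 1
  0+1 = 1
  1+1 = 0 carry 1
  0+0+1 = 1
  0+0 = 0
  0+1 = 1
  1+1 = 0 carry 1
  0+0+1 = 1
  0+1 = 1
  1+1 = 0 carry 1
  0+0+1 = 1
  1+0 = 1
  1+1 = 0 carry 1
  0+1+1 = 0 carry 1
  0+1+1 = 0 carry 1
  0+0+1 = 1
  0+1 = 1
  1+1 = 0 carry 1
  1+1+1 = 1 carry 1
  1+0+1 = 0 carry 1
  1+0+1 = 0 carry 1
  final carry 1
Sum = 0b100101100011011010101111110110111111; now AND with 0b11010010100100111101100011000000001:
  100101100011011010101111110110111111
& 011010010100100111101100011000000001
= 000000000000000010101100010000000001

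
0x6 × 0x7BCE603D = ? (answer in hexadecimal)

Multiply each base-16 digit by 6, carrying:
  D×6 = 78 → write E carry 4
  3×6+4 = 22 → write 6 carry 1
  0×6+1 = 1 → write 1
  6×6 = 36 → write 4 carry 2
  E×6+2 = 86 → write 6 carry 5
  C×6+5 = 77 → write D carry 4
  B×6+4 = 70 → write 6 carry 4
  7×6+4 = 46 → write E carry 2
  remaining carry: 2

0x2E6D6416E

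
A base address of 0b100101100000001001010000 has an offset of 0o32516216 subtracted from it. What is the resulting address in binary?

0b1010110110010111000010

0o32516216 = 0b11010101001110010001110 in binary.
Subtract column by column in base 2:
  0-0 → 0
  0-1 → 1 (borrow)
  0-1-1 → 0 (borrow)
  0-1-1 → 0 (borrow)
  1-0-1 → 0
  0-0 → 0
  1-0 → 1
  0-1 → 1 (borrow)
  0-0-1 → 1 (borrow)
  1-0-1 → 0
  0-1 → 1 (borrow)
  0-1-1 → 0 (borrow)
  0-1-1 → 0 (borrow)
  0-0-1 → 1 (borrow)
  0-0-1 → 1 (borrow)
  0-1-1 → 0 (borrow)
  0-0-1 → 1 (borrow)
  1-1-1 → 1 (borrow)
  1-0-1 → 0
  0-1 → 1 (borrow)
  1-0-1 → 0
  0-1 → 1 (borrow)
  0-1-1 → 0 (borrow)
  1-0-1 → 0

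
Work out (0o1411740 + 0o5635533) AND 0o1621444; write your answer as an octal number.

Add column by column in base 8, right to left:
  0+3 = 3
  4+3 = 7
  7+5 = 4 carry 1
  1+5+1 = 7
  1+3 = 4
  4+6 = 2 carry 1
  1+5+1 = 7
Sum = 0o7247473; now AND with 0o1621444:
  7&1=1, 2&6=2, 4&2=0, 7&1=1, 4&4=4, 7&4=4, 3&4=0

0o1201440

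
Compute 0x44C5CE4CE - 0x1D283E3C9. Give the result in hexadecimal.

Subtract column by column in base 16:
  E-9 → 5
  C-C → 0
  4-3 → 1
  E-E → 0
  C-3 → 9
  5-8 → D (borrow)
  C-2-1 → 9
  4-D → 7 (borrow)
  4-1-1 → 2

0x279D90105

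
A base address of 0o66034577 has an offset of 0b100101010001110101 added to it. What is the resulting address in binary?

0b110110101000110111110100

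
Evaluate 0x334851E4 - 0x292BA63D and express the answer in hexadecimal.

Subtract column by column in base 16:
  4-D → 7 (borrow)
  E-3-1 → A
  1-6 → B (borrow)
  5-A-1 → A (borrow)
  8-B-1 → C (borrow)
  4-2-1 → 1
  3-9 → A (borrow)
  3-2-1 → 0

0xA1CABA7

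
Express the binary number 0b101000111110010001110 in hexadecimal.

0x147c8e

Group the bits into nibbles: 0001 0100 0111 1100 1000 1110 → 147c8e.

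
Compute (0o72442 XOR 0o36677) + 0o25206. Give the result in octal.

First 0o72442 XOR 0o36677 = 0o44235.
Add column by column in base 8, right to left:
  5+6 = 3 carry 1
  3+0+1 = 4
  2+2 = 4
  4+5 = 1 carry 1
  4+2+1 = 7

0o71443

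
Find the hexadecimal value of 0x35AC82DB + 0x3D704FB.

0x398387D6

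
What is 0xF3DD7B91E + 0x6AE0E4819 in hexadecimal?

0x15EBE60137

Add column by column in base 16, right to left:
  E+9 = 7 carry 1
  1+1+1 = 3
  9+8 = 1 carry 1
  B+4+1 = 0 carry 1
  7+E+1 = 6 carry 1
  D+0+1 = E
  D+E = B carry 1
  3+A+1 = E
  F+6 = 5 carry 1
  final carry 1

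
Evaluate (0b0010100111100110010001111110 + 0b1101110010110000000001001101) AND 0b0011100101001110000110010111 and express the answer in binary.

0b110000010000011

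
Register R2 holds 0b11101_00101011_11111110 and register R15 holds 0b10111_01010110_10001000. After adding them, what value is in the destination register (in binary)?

0b1101001000001010000110

Add column by column in base 2, right to left:
  0+0 = 0
  1+0 = 1
  1+0 = 1
  1+1 = 0 carry 1
  1+0+1 = 0 carry 1
  1+0+1 = 0 carry 1
  1+0+1 = 0 carry 1
  1+1+1 = 1 carry 1
  1+0+1 = 0 carry 1
  1+1+1 = 1 carry 1
  0+1+1 = 0 carry 1
  1+0+1 = 0 carry 1
  0+1+1 = 0 carry 1
  1+0+1 = 0 carry 1
  0+1+1 = 0 carry 1
  0+0+1 = 1
  1+1 = 0 carry 1
  0+1+1 = 0 carry 1
  1+1+1 = 1 carry 1
  1+0+1 = 0 carry 1
  1+1+1 = 1 carry 1
  final carry 1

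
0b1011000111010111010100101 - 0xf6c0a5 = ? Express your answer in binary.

0b11011001110111000000000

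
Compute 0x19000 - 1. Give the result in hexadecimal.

The trailing 3 digits are 0, so subtracting 1 borrows through: they become F and the next digit up decrements.

0x18FFF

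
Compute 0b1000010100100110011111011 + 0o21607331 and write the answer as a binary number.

0b1010100010101101111010100

0o21607331 = 0b10001110000111011011001 in binary.
Add column by column in base 2, right to left:
  1+1 = 0 carry 1
  1+0+1 = 0 carry 1
  0+0+1 = 1
  1+1 = 0 carry 1
  1+1+1 = 1 carry 1
  1+0+1 = 0 carry 1
  1+1+1 = 1 carry 1
  1+1+1 = 1 carry 1
  0+0+1 = 1
  0+1 = 1
  1+1 = 0 carry 1
  1+1+1 = 1 carry 1
  0+0+1 = 1
  0+0 = 0
  1+0 = 1
  0+0 = 0
  0+1 = 1
  1+1 = 0 carry 1
  0+1+1 = 0 carry 1
  1+0+1 = 0 carry 1
  0+0+1 = 1
  0+0 = 0
  0+1 = 1
  0+0 = 0
  1+0 = 1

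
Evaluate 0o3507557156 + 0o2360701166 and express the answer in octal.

Add column by column in base 8, right to left:
  6+6 = 4 carry 1
  5+6+1 = 4 carry 1
  1+1+1 = 3
  7+1 = 0 carry 1
  5+0+1 = 6
  5+7 = 4 carry 1
  7+0+1 = 0 carry 1
  0+6+1 = 7
  5+3 = 0 carry 1
  3+2+1 = 6

0o6070460344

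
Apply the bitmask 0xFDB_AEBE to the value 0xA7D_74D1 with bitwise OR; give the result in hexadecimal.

0xFFFFEFF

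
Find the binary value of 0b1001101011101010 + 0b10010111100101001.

Add column by column in base 2, right to left:
  0+1 = 1
  1+0 = 1
  0+0 = 0
  1+1 = 0 carry 1
  0+0+1 = 1
  1+1 = 0 carry 1
  1+0+1 = 0 carry 1
  1+0+1 = 0 carry 1
  0+1+1 = 0 carry 1
  1+1+1 = 1 carry 1
  0+1+1 = 0 carry 1
  1+1+1 = 1 carry 1
  1+0+1 = 0 carry 1
  0+1+1 = 0 carry 1
  0+0+1 = 1
  1+0 = 1
  0+1 = 1

0b11100101000010011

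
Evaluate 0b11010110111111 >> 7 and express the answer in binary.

Right shift by 7: drop the 7 least-significant bits.

0b1101011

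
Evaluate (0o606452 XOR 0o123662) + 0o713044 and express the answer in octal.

First 0o606452 XOR 0o123662 = 0o725230.
Add column by column in base 8, right to left:
  0+4 = 4
  3+4 = 7
  2+0 = 2
  5+3 = 0 carry 1
  2+1+1 = 4
  7+7 = 6 carry 1
  final carry 1

0o1640274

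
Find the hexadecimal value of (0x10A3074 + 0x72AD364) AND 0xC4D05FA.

0x80501D8

Add column by column in base 16, right to left:
  4+4 = 8
  7+6 = D
  0+3 = 3
  3+D = 0 carry 1
  A+A+1 = 5 carry 1
  0+2+1 = 3
  1+7 = 8
Sum = 0x83503D8; now AND with 0xC4D05FA:
  8&C=8, 3&4=0, 5&D=5, 0&0=0, 3&5=1, D&F=D, 8&A=8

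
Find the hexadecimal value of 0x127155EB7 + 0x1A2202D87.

0x2C9358C3E

Add column by column in base 16, right to left:
  7+7 = E
  B+8 = 3 carry 1
  E+D+1 = C carry 1
  5+2+1 = 8
  5+0 = 5
  1+2 = 3
  7+2 = 9
  2+A = C
  1+1 = 2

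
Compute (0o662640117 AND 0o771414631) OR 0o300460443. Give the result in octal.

0o760460453

0o662640117 AND 0o771414631 = 0o660400011.
Then OR with 0o300460443.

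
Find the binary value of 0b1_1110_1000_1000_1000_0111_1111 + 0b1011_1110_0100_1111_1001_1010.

Add column by column in base 2, right to left:
  1+0 = 1
  1+1 = 0 carry 1
  1+0+1 = 0 carry 1
  1+1+1 = 1 carry 1
  1+1+1 = 1 carry 1
  1+0+1 = 0 carry 1
  1+0+1 = 0 carry 1
  0+1+1 = 0 carry 1
  0+1+1 = 0 carry 1
  0+1+1 = 0 carry 1
  0+1+1 = 0 carry 1
  1+1+1 = 1 carry 1
  0+0+1 = 1
  0+0 = 0
  0+1 = 1
  1+0 = 1
  0+0 = 0
  0+1 = 1
  0+1 = 1
  1+1 = 0 carry 1
  0+1+1 = 0 carry 1
  1+1+1 = 1 carry 1
  1+0+1 = 0 carry 1
  1+1+1 = 1 carry 1
  1+0+1 = 0 carry 1
  final carry 1

0b10101001101101100000011001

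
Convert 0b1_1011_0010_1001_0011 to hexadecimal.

Group the bits into nibbles: 0001 1011 0010 1001 0011 → 1B293.

0x1B293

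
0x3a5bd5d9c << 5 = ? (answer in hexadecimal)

5 bits is not a whole number of base-16 digits; in binary: 1110100101101111010101110110011100 << 5 = 111010010110111101010111011001110000000.

0x74b7abb380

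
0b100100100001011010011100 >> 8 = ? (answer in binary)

0b1001001000010110

Right shift by 8: drop the 8 least-significant bits.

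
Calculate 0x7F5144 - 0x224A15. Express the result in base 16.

0x5D072F

Subtract column by column in base 16:
  4-5 → F (borrow)
  4-1-1 → 2
  1-A → 7 (borrow)
  5-4-1 → 0
  F-2 → D
  7-2 → 5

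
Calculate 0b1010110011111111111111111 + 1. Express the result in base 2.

The trailing 17 digits are 1 (max in base 2), so adding 1 cascades: they roll to 0 and the next digit up increments.

0b1010110100000000000000000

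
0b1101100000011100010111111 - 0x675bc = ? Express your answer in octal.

0o152341403

0b1101100000011100010111111 = 0o154034277 in octal.
0x675bc = 0o1472674 in octal.
Subtract column by column in base 8:
  7-4 → 3
  7-7 → 0
  2-6 → 4 (borrow)
  4-2-1 → 1
  3-7 → 4 (borrow)
  0-4-1 → 3 (borrow)
  4-1-1 → 2
  5-0 → 5
  1-0 → 1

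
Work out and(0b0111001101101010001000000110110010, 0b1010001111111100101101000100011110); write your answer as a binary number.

AND bit by bit (1 only where both bits are 1):
  0111001101101010001000000110110010
& 1010001111111100101101000100011110
= 0010001101101000001000000100010010

0b0010001101101000001000000100010010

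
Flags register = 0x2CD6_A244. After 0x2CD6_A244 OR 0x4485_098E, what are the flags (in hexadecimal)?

OR each hex digit independently (no carries):
  2|4=6, C|4=C, D|8=D, 6|5=7, A|0=A, 2|9=B, 4|8=C, 4|E=E

0x6CD7ABCE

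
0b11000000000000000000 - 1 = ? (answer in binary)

The trailing 18 digits are 0, so subtracting 1 borrows through: they become 1 and the next digit up decrements.

0b10111111111111111111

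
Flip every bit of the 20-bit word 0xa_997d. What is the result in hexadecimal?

0x56682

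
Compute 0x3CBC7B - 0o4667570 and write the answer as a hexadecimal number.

0x294D03

0o4667570 = 0x136F78 in hexadecimal.
Subtract column by column in base 16:
  B-8 → 3
  7-7 → 0
  C-F → D (borrow)
  B-6-1 → 4
  C-3 → 9
  3-1 → 2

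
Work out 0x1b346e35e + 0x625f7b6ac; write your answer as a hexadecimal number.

Add column by column in base 16, right to left:
  e+c = a carry 1
  5+a+1 = 0 carry 1
  3+6+1 = a
  e+b = 9 carry 1
  6+7+1 = e
  4+f = 3 carry 1
  3+5+1 = 9
  b+2 = d
  1+6 = 7

0x7d93e9a0a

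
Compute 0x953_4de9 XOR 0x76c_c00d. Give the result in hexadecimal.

XOR each hex digit independently (no carries):
  9^7=e, 5^6=3, 3^c=f, 4^c=8, d^0=d, e^0=e, 9^d=4

0xe3f8de4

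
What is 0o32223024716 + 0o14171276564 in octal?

Add column by column in base 8, right to left:
  6+4 = 2 carry 1
  1+6+1 = 0 carry 1
  7+5+1 = 5 carry 1
  4+6+1 = 3 carry 1
  2+7+1 = 2 carry 1
  0+2+1 = 3
  3+1 = 4
  2+7 = 1 carry 1
  2+1+1 = 4
  2+4 = 6
  3+1 = 4

0o46414323502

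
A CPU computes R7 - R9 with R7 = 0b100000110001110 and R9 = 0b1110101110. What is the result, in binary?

0b11110111100000

Subtract column by column in base 2:
  0-0 → 0
  1-1 → 0
  1-1 → 0
  1-1 → 0
  0-0 → 0
  0-1 → 1 (borrow)
  0-0-1 → 1 (borrow)
  1-1-1 → 1 (borrow)
  1-1-1 → 1 (borrow)
  0-1-1 → 0 (borrow)
  0-0-1 → 1 (borrow)
  0-0-1 → 1 (borrow)
  0-0-1 → 1 (borrow)
  0-0-1 → 1 (borrow)
  1-0-1 → 0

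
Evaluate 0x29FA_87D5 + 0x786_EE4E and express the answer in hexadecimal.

0x31817623

Add column by column in base 16, right to left:
  5+E = 3 carry 1
  D+4+1 = 2 carry 1
  7+E+1 = 6 carry 1
  8+E+1 = 7 carry 1
  A+6+1 = 1 carry 1
  F+8+1 = 8 carry 1
  9+7+1 = 1 carry 1
  2+0+1 = 3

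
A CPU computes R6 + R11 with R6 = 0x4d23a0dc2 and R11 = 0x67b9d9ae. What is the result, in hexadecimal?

0x539f3e770

Add column by column in base 16, right to left:
  2+e = 0 carry 1
  c+a+1 = 7 carry 1
  d+9+1 = 7 carry 1
  0+d+1 = e
  a+9 = 3 carry 1
  3+b+1 = f
  2+7 = 9
  d+6 = 3 carry 1
  4+0+1 = 5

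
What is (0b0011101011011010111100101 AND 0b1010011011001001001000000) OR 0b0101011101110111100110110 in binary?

0b111011111111111101110110

0b0011101011011010111100101 AND 0b1010011011001001001000000 = 0b0010001011001000001000000.
Then OR with 0b0101011101110111100110110.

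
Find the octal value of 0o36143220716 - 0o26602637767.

Subtract column by column in base 8:
  6-7 → 7 (borrow)
  1-6-1 → 2 (borrow)
  7-7-1 → 7 (borrow)
  0-7-1 → 0 (borrow)
  2-3-1 → 6 (borrow)
  2-6-1 → 3 (borrow)
  3-2-1 → 0
  4-0 → 4
  1-6 → 3 (borrow)
  6-6-1 → 7 (borrow)
  3-2-1 → 0

0o7340360727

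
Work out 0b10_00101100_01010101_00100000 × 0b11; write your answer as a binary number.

Multiply each base-2 digit by 3, carrying:
  0×3 = 0 → write 0
  0×3 = 0 → write 0
  0×3 = 0 → write 0
  0×3 = 0 → write 0
  0×3 = 0 → write 0
  1×3 = 3 → write 1 carry 1
  0×3+1 = 1 → write 1
  0×3 = 0 → write 0
  1×3 = 3 → write 1 carry 1
  0×3+1 = 1 → write 1
  1×3 = 3 → write 1 carry 1
  0×3+1 = 1 → write 1
  1×3 = 3 → write 1 carry 1
  0×3+1 = 1 → write 1
  1×3 = 3 → write 1 carry 1
  0×3+1 = 1 → write 1
  0×3 = 0 → write 0
  0×3 = 0 → write 0
  1×3 = 3 → write 1 carry 1
  1×3+1 = 4 → write 0 carry 2
  0×3+2 = 2 → write 0 carry 1
  1×3+1 = 4 → write 0 carry 2
  0×3+2 = 2 → write 0 carry 1
  0×3+1 = 1 → write 1
  0×3 = 0 → write 0
  1×3 = 3 → write 1 carry 1
  remaining carry: 1

0b110100001001111111101100000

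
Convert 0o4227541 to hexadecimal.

Each octal digit is 3 bits: 4=100 2=010 2=010 7=111 5=101 4=100 1=001.
Group the bits into nibbles: 0001 0001 0010 1111 0110 0001 → 112F61.

0x112F61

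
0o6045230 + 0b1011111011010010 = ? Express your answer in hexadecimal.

0o6045230 = 0x184A98 in hexadecimal.
0b1011111011010010 = 0xBED2 in hexadecimal.
Add column by column in base 16, right to left:
  8+2 = A
  9+D = 6 carry 1
  A+E+1 = 9 carry 1
  4+B+1 = 0 carry 1
  8+0+1 = 9
  1+0 = 1

0x19096A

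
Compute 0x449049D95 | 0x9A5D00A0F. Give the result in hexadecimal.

OR each hex digit independently (no carries):
  4|9=D, 4|A=E, 9|5=D, 0|D=D, 4|0=4, 9|0=9, D|A=F, 9|0=9, 5|F=F

0xDEDD49F9F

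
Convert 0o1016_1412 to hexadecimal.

Each octal digit is 3 bits: 1=001 0=000 1=001 6=110 1=001 4=100 1=001 2=010.
Group the bits into nibbles: 0010 0000 1110 0011 0000 1010 → 20E30A.

0x20E30A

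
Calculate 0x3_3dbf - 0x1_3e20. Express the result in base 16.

Subtract column by column in base 16:
  f-0 → f
  b-2 → 9
  d-e → f (borrow)
  3-3-1 → f (borrow)
  3-1-1 → 1

0x1ff9f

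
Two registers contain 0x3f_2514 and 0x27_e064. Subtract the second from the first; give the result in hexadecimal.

Subtract column by column in base 16:
  4-4 → 0
  1-6 → b (borrow)
  5-0-1 → 4
  2-e → 4 (borrow)
  f-7-1 → 7
  3-2 → 1

0x1744b0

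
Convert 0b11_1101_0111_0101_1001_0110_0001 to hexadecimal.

0x3d75961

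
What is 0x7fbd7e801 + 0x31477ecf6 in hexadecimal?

0xb104fd4f7

Add column by column in base 16, right to left:
  1+6 = 7
  0+f = f
  8+c = 4 carry 1
  e+e+1 = d carry 1
  7+7+1 = f
  d+7 = 4 carry 1
  b+4+1 = 0 carry 1
  f+1+1 = 1 carry 1
  7+3+1 = b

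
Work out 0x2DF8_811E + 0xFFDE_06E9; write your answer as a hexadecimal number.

0x12DD68807

Add column by column in base 16, right to left:
  E+9 = 7 carry 1
  1+E+1 = 0 carry 1
  1+6+1 = 8
  8+0 = 8
  8+E = 6 carry 1
  F+D+1 = D carry 1
  D+F+1 = D carry 1
  2+F+1 = 2 carry 1
  final carry 1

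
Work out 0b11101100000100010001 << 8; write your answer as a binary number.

Left shift by 8: append 8 zero bits.

0b1110110000010001000100000000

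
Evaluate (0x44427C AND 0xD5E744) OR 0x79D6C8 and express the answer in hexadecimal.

0x7DD6CC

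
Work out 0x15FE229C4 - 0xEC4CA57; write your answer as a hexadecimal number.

0x1511D5F6D

Subtract column by column in base 16:
  4-7 → D (borrow)
  C-5-1 → 6
  9-A → F (borrow)
  2-C-1 → 5 (borrow)
  2-4-1 → D (borrow)
  E-C-1 → 1
  F-E → 1
  5-0 → 5
  1-0 → 1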